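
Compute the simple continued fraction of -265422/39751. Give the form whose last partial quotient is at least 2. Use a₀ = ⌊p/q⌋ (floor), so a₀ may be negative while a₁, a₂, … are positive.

-265422 = -7·39751 + 12835
39751 = 3·12835 + 1246
12835 = 10·1246 + 375
1246 = 3·375 + 121
375 = 3·121 + 12
121 = 10·12 + 1
12 = 12·1 + 0  (stop)
So -265422/39751 = [-7; 3, 10, 3, 3, 10, 12].

[-7; 3, 10, 3, 3, 10, 12]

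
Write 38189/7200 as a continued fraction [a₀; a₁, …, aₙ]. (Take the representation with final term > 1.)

38189 = 5·7200 + 2189
7200 = 3·2189 + 633
2189 = 3·633 + 290
633 = 2·290 + 53
290 = 5·53 + 25
53 = 2·25 + 3
25 = 8·3 + 1
3 = 3·1 + 0  (stop)
So 38189/7200 = [5; 3, 3, 2, 5, 2, 8, 3].

[5; 3, 3, 2, 5, 2, 8, 3]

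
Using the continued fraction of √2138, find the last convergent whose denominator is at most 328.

√2138 = [46; 4, 5, 5, 4, 92, …] (period length 5).
Convergents:
  p_0/q_0 = 46/1
  p_1/q_1 = 185/4
  p_2/q_2 = 971/21
  p_3/q_3 = 5040/109
  p_4/q_4 = 21131/457
q_3 = 109 ≤ 328 < 457 = q_4, so the answer is 5040/109.

5040/109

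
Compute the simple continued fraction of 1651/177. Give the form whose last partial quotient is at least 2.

1651 = 9·177 + 58
177 = 3·58 + 3
58 = 19·3 + 1
3 = 3·1 + 0  (stop)
So 1651/177 = [9; 3, 19, 3].

[9; 3, 19, 3]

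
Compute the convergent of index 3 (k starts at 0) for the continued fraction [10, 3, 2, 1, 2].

Using pₖ = aₖpₖ₋₁ + pₖ₋₂, qₖ = aₖqₖ₋₁ + qₖ₋₂ (with p₋₁=1, p₋₂=0, q₋₁=0, q₋₂=1):
  k=0: a=10, p=10, q=1
  k=1: a=3, p=31, q=3
  k=2: a=2, p=72, q=7
  k=3: a=1, p=103, q=10

103/10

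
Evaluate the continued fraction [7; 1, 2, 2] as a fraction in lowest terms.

Using pₖ = aₖpₖ₋₁ + pₖ₋₂ and qₖ = aₖqₖ₋₁ + qₖ₋₂:
  k=0: a=7, p=7, q=1
  k=1: a=1, p=8, q=1
  k=2: a=2, p=23, q=3
  k=3: a=2, p=54, q=7

54/7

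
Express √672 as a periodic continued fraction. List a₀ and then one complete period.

a₀ = ⌊√672⌋ = 25.
With m₀=0, d₀=1 and mₖ₊₁ = dₖaₖ − mₖ, dₖ₊₁ = (n − mₖ₊₁²)/dₖ, aₖ₊₁ = ⌊(a₀+mₖ₊₁)/dₖ₊₁⌋:
  k=1: m=25, d=47, a=1
  k=2: m=22, d=4, a=11
  k=3: m=22, d=47, a=1
  k=4: m=25, d=1, a=50
d=1 and a=2a₀=50 at k=4, so the next step gives (m, d) = (25, 47) again — its k=1 value — and the period has length 4.

[25; 1, 11, 1, 50]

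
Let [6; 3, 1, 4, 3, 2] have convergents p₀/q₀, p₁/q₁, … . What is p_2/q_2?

25/4

Using pₖ = aₖpₖ₋₁ + pₖ₋₂, qₖ = aₖqₖ₋₁ + qₖ₋₂ (with p₋₁=1, p₋₂=0, q₋₁=0, q₋₂=1):
  k=0: a=6, p=6, q=1
  k=1: a=3, p=19, q=3
  k=2: a=1, p=25, q=4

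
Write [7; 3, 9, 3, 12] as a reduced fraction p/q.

Using pₖ = aₖpₖ₋₁ + pₖ₋₂ and qₖ = aₖqₖ₋₁ + qₖ₋₂:
  k=0: a=7, p=7, q=1
  k=1: a=3, p=22, q=3
  k=2: a=9, p=205, q=28
  k=3: a=3, p=637, q=87
  k=4: a=12, p=7849, q=1072

7849/1072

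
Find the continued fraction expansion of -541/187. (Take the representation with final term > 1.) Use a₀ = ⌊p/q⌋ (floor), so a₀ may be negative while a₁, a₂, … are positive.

-541 = -3*187 + 20
187 = 9*20 + 7
20 = 2*7 + 6
7 = 1*6 + 1
6 = 6*1 + 0  (stop)
So -541/187 = [-3; 9, 2, 1, 6].

[-3; 9, 2, 1, 6]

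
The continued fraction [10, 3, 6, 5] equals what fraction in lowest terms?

1011/98

Fold from the inside: start with 5/1.
  6 + 1/5 = 31/5
  3 + 5/31 = 98/31
  10 + 31/98 = 1011/98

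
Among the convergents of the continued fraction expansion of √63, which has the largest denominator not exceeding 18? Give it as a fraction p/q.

127/16

√63 = [7; 1, 14, …] (period length 2).
Convergents:
  p_0/q_0 = 7/1
  p_1/q_1 = 8/1
  p_2/q_2 = 119/15
  p_3/q_3 = 127/16
  p_4/q_4 = 1897/239
q_3 = 16 ≤ 18 < 239 = q_4, so the answer is 127/16.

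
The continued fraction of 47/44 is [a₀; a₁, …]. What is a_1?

14

47 = 1·44 + 3   →  a_0 = 1
44 = 14·3 + 2   →  a_1 = 14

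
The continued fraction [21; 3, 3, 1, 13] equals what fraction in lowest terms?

Fold from the inside: start with 13/1.
  1 + 1/13 = 14/13
  3 + 13/14 = 55/14
  3 + 14/55 = 179/55
  21 + 55/179 = 3814/179

3814/179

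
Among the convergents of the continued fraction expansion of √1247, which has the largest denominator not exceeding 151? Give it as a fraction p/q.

5191/147

√1247 = [35; 3, 5, 9, 1, 9, 5, 3, 70, …] (period length 8).
Convergents:
  p_0/q_0 = 35/1
  p_1/q_1 = 106/3
  p_2/q_2 = 565/16
  p_3/q_3 = 5191/147
  p_4/q_4 = 5756/163
q_3 = 147 ≤ 151 < 163 = q_4, so the answer is 5191/147.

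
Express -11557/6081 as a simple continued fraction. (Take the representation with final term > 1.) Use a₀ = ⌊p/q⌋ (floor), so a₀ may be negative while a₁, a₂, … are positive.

[-2; 10, 19, 1, 1, 15]

-11557 = -2*6081 + 605
6081 = 10*605 + 31
605 = 19*31 + 16
31 = 1*16 + 15
16 = 1*15 + 1
15 = 15*1 + 0  (stop)
So -11557/6081 = [-2; 10, 19, 1, 1, 15].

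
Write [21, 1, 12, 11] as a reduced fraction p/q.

3157/144

Using pₖ = aₖpₖ₋₁ + pₖ₋₂ and qₖ = aₖqₖ₋₁ + qₖ₋₂:
  k=0: a=21, p=21, q=1
  k=1: a=1, p=22, q=1
  k=2: a=12, p=285, q=13
  k=3: a=11, p=3157, q=144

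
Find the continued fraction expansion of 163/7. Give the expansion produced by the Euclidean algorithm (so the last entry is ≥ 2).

[23; 3, 2]

163 = 23*7 + 2
7 = 3*2 + 1
2 = 2*1 + 0  (stop)
So 163/7 = [23; 3, 2].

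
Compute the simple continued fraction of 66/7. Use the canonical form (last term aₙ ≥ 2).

66 = 9×7 + 3
7 = 2×3 + 1
3 = 3×1 + 0  (stop)
So 66/7 = [9; 2, 3].

[9; 2, 3]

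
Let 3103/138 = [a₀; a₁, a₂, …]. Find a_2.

3103 = 22·138 + 67   →  a_0 = 22
138 = 2·67 + 4   →  a_1 = 2
67 = 16·4 + 3   →  a_2 = 16

16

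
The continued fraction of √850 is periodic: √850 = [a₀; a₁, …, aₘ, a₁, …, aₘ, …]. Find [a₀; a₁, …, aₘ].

a₀ = ⌊√850⌋ = 29.
With m₀=0, d₀=1 and mₖ₊₁ = dₖaₖ − mₖ, dₖ₊₁ = (n − mₖ₊₁²)/dₖ, aₖ₊₁ = ⌊(a₀+mₖ₊₁)/dₖ₊₁⌋:
  k=1: m=29, d=9, a=6
  k=2: m=25, d=25, a=2
  k=3: m=25, d=9, a=6
  k=4: m=29, d=1, a=58
d=1 and a=2a₀=58 at k=4, so the next step gives (m, d) = (29, 9) again — its k=1 value — and the period has length 4.

[29; 6, 2, 6, 58]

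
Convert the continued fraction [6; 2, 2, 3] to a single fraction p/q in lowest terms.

109/17

Using pₖ = aₖpₖ₋₁ + pₖ₋₂ and qₖ = aₖqₖ₋₁ + qₖ₋₂:
  k=0: a=6, p=6, q=1
  k=1: a=2, p=13, q=2
  k=2: a=2, p=32, q=5
  k=3: a=3, p=109, q=17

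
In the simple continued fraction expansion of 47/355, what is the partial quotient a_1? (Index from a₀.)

47 = 0·355 + 47   →  a_0 = 0
355 = 7·47 + 26   →  a_1 = 7

7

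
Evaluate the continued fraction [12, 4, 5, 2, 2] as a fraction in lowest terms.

1383/113

Fold from the inside: start with 2/1.
  2 + 1/2 = 5/2
  5 + 2/5 = 27/5
  4 + 5/27 = 113/27
  12 + 27/113 = 1383/113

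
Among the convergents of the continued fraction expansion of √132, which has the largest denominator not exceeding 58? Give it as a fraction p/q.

√132 = [11; 2, 22, …] (period length 2).
Convergents:
  p_0/q_0 = 11/1
  p_1/q_1 = 23/2
  p_2/q_2 = 517/45
  p_3/q_3 = 1057/92
q_2 = 45 ≤ 58 < 92 = q_3, so the answer is 517/45.

517/45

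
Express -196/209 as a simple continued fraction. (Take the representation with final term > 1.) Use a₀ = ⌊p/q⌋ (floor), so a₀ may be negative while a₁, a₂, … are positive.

[-1; 16, 13]

-196 = -1·209 + 13
209 = 16·13 + 1
13 = 13·1 + 0  (stop)
So -196/209 = [-1; 16, 13].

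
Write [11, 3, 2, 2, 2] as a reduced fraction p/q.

Using pₖ = aₖpₖ₋₁ + pₖ₋₂ and qₖ = aₖqₖ₋₁ + qₖ₋₂:
  k=0: a=11, p=11, q=1
  k=1: a=3, p=34, q=3
  k=2: a=2, p=79, q=7
  k=3: a=2, p=192, q=17
  k=4: a=2, p=463, q=41

463/41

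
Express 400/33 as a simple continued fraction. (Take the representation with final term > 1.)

400 = 12·33 + 4
33 = 8·4 + 1
4 = 4·1 + 0  (stop)
So 400/33 = [12; 8, 4].

[12; 8, 4]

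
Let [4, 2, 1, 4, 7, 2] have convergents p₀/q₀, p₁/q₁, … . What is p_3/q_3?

Using pₖ = aₖpₖ₋₁ + pₖ₋₂, qₖ = aₖqₖ₋₁ + qₖ₋₂ (with p₋₁=1, p₋₂=0, q₋₁=0, q₋₂=1):
  k=0: a=4, p=4, q=1
  k=1: a=2, p=9, q=2
  k=2: a=1, p=13, q=3
  k=3: a=4, p=61, q=14

61/14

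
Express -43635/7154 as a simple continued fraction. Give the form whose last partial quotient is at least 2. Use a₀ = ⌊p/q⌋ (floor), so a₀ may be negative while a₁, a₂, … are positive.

[-7; 1, 9, 16, 6, 3, 2]

-43635 = -7·7154 + 6443
7154 = 1·6443 + 711
6443 = 9·711 + 44
711 = 16·44 + 7
44 = 6·7 + 2
7 = 3·2 + 1
2 = 2·1 + 0  (stop)
So -43635/7154 = [-7; 1, 9, 16, 6, 3, 2].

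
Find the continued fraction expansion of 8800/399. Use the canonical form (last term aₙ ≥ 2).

[22; 18, 7, 3]

8800 = 22×399 + 22
399 = 18×22 + 3
22 = 7×3 + 1
3 = 3×1 + 0  (stop)
So 8800/399 = [22; 18, 7, 3].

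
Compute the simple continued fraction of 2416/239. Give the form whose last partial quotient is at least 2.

2416 = 10*239 + 26
239 = 9*26 + 5
26 = 5*5 + 1
5 = 5*1 + 0  (stop)
So 2416/239 = [10; 9, 5, 5].

[10; 9, 5, 5]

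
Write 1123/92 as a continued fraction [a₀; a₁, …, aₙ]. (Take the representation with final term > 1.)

[12; 4, 1, 5, 3]

1123 = 12*92 + 19
92 = 4*19 + 16
19 = 1*16 + 3
16 = 5*3 + 1
3 = 3*1 + 0  (stop)
So 1123/92 = [12; 4, 1, 5, 3].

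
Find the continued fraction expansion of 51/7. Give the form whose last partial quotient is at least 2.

[7; 3, 2]

51 = 7*7 + 2
7 = 3*2 + 1
2 = 2*1 + 0  (stop)
So 51/7 = [7; 3, 2].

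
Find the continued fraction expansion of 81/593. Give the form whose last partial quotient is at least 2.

81 = 0×593 + 81
593 = 7×81 + 26
81 = 3×26 + 3
26 = 8×3 + 2
3 = 1×2 + 1
2 = 2×1 + 0  (stop)
So 81/593 = [0; 7, 3, 8, 1, 2].

[0; 7, 3, 8, 1, 2]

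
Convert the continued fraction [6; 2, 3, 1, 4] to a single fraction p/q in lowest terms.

277/43

Using pₖ = aₖpₖ₋₁ + pₖ₋₂ and qₖ = aₖqₖ₋₁ + qₖ₋₂:
  k=0: a=6, p=6, q=1
  k=1: a=2, p=13, q=2
  k=2: a=3, p=45, q=7
  k=3: a=1, p=58, q=9
  k=4: a=4, p=277, q=43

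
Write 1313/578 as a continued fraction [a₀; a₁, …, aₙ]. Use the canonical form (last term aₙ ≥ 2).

[2; 3, 1, 2, 7, 7]

1313 = 2*578 + 157
578 = 3*157 + 107
157 = 1*107 + 50
107 = 2*50 + 7
50 = 7*7 + 1
7 = 7*1 + 0  (stop)
So 1313/578 = [2; 3, 1, 2, 7, 7].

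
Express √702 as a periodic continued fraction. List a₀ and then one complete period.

a₀ = ⌊√702⌋ = 26.
With m₀=0, d₀=1 and mₖ₊₁ = dₖaₖ − mₖ, dₖ₊₁ = (n − mₖ₊₁²)/dₖ, aₖ₊₁ = ⌊(a₀+mₖ₊₁)/dₖ₊₁⌋:
  k=1: m=26, d=26, a=2
  k=2: m=26, d=1, a=52
d=1 and a=2a₀=52 at k=2, so the next step gives (m, d) = (26, 26) again — its k=1 value — and the period has length 2.

[26; 2, 52]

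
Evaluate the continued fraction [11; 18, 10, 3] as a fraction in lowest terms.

6202/561

Fold from the inside: start with 3/1.
  10 + 1/3 = 31/3
  18 + 3/31 = 561/31
  11 + 31/561 = 6202/561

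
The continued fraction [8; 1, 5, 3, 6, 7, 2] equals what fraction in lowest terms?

Using pₖ = aₖpₖ₋₁ + pₖ₋₂ and qₖ = aₖqₖ₋₁ + qₖ₋₂:
  k=0: a=8, p=8, q=1
  k=1: a=1, p=9, q=1
  k=2: a=5, p=53, q=6
  k=3: a=3, p=168, q=19
  k=4: a=6, p=1061, q=120
  k=5: a=7, p=7595, q=859
  k=6: a=2, p=16251, q=1838

16251/1838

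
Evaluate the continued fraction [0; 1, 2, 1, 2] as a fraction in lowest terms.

Fold from the inside: start with 2/1.
  1 + 1/2 = 3/2
  2 + 2/3 = 8/3
  1 + 3/8 = 11/8
  0 + 8/11 = 8/11

8/11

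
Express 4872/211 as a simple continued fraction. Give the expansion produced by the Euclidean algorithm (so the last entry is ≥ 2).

4872 = 23·211 + 19
211 = 11·19 + 2
19 = 9·2 + 1
2 = 2·1 + 0  (stop)
So 4872/211 = [23; 11, 9, 2].

[23; 11, 9, 2]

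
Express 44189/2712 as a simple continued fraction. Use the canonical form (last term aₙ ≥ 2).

[16; 3, 2, 2, 14, 11]

44189 = 16·2712 + 797
2712 = 3·797 + 321
797 = 2·321 + 155
321 = 2·155 + 11
155 = 14·11 + 1
11 = 11·1 + 0  (stop)
So 44189/2712 = [16; 3, 2, 2, 14, 11].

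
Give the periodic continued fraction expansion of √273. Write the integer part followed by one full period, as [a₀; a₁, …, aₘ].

[16; 1, 1, 10, 1, 1, 32]

a₀ = ⌊√273⌋ = 16.
With m₀=0, d₀=1 and mₖ₊₁ = dₖaₖ − mₖ, dₖ₊₁ = (n − mₖ₊₁²)/dₖ, aₖ₊₁ = ⌊(a₀+mₖ₊₁)/dₖ₊₁⌋:
  k=1: m=16, d=17, a=1
  k=2: m=1, d=16, a=1
  k=3: m=15, d=3, a=10
  k=4: m=15, d=16, a=1
  k=5: m=1, d=17, a=1
  k=6: m=16, d=1, a=32
d=1 and a=2a₀=32 at k=6, so the next step gives (m, d) = (16, 17) again — its k=1 value — and the period has length 6.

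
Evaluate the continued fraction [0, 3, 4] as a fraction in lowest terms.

Using pₖ = aₖpₖ₋₁ + pₖ₋₂ and qₖ = aₖqₖ₋₁ + qₖ₋₂:
  k=0: a=0, p=0, q=1
  k=1: a=3, p=1, q=3
  k=2: a=4, p=4, q=13

4/13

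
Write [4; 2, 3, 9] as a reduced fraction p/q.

288/65

Fold from the inside: start with 9/1.
  3 + 1/9 = 28/9
  2 + 9/28 = 65/28
  4 + 28/65 = 288/65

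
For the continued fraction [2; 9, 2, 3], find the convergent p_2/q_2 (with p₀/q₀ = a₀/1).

40/19

Using pₖ = aₖpₖ₋₁ + pₖ₋₂, qₖ = aₖqₖ₋₁ + qₖ₋₂ (with p₋₁=1, p₋₂=0, q₋₁=0, q₋₂=1):
  k=0: a=2, p=2, q=1
  k=1: a=9, p=19, q=9
  k=2: a=2, p=40, q=19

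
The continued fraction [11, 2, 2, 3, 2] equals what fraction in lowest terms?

Using pₖ = aₖpₖ₋₁ + pₖ₋₂ and qₖ = aₖqₖ₋₁ + qₖ₋₂:
  k=0: a=11, p=11, q=1
  k=1: a=2, p=23, q=2
  k=2: a=2, p=57, q=5
  k=3: a=3, p=194, q=17
  k=4: a=2, p=445, q=39

445/39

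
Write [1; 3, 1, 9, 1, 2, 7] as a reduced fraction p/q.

1153/918

Using pₖ = aₖpₖ₋₁ + pₖ₋₂ and qₖ = aₖqₖ₋₁ + qₖ₋₂:
  k=0: a=1, p=1, q=1
  k=1: a=3, p=4, q=3
  k=2: a=1, p=5, q=4
  k=3: a=9, p=49, q=39
  k=4: a=1, p=54, q=43
  k=5: a=2, p=157, q=125
  k=6: a=7, p=1153, q=918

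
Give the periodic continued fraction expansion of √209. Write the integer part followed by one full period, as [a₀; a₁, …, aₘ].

a₀ = ⌊√209⌋ = 14.
With m₀=0, d₀=1 and mₖ₊₁ = dₖaₖ − mₖ, dₖ₊₁ = (n − mₖ₊₁²)/dₖ, aₖ₊₁ = ⌊(a₀+mₖ₊₁)/dₖ₊₁⌋:
  k=1: m=14, d=13, a=2
  k=2: m=12, d=5, a=5
  k=3: m=13, d=8, a=3
  k=4: m=11, d=11, a=2
  k=5: m=11, d=8, a=3
  k=6: m=13, d=5, a=5
  k=7: m=12, d=13, a=2
  k=8: m=14, d=1, a=28
d=1 and a=2a₀=28 at k=8, so the next step gives (m, d) = (14, 13) again — its k=1 value — and the period has length 8.

[14; 2, 5, 3, 2, 3, 5, 2, 28]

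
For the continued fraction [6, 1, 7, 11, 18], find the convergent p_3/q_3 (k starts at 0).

Using pₖ = aₖpₖ₋₁ + pₖ₋₂, qₖ = aₖqₖ₋₁ + qₖ₋₂ (with p₋₁=1, p₋₂=0, q₋₁=0, q₋₂=1):
  k=0: a=6, p=6, q=1
  k=1: a=1, p=7, q=1
  k=2: a=7, p=55, q=8
  k=3: a=11, p=612, q=89

612/89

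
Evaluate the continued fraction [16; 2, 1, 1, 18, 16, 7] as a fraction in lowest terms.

172899/10544

Fold from the inside: start with 7/1.
  16 + 1/7 = 113/7
  18 + 7/113 = 2041/113
  1 + 113/2041 = 2154/2041
  1 + 2041/2154 = 4195/2154
  2 + 2154/4195 = 10544/4195
  16 + 4195/10544 = 172899/10544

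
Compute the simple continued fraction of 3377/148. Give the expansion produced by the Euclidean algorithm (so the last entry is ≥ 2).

3377 = 22*148 + 121
148 = 1*121 + 27
121 = 4*27 + 13
27 = 2*13 + 1
13 = 13*1 + 0  (stop)
So 3377/148 = [22; 1, 4, 2, 13].

[22; 1, 4, 2, 13]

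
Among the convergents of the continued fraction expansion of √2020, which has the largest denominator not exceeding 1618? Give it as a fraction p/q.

71956/1601

√2020 = [44; 1, 16, 1, 88, …] (period length 4).
Convergents:
  p_0/q_0 = 44/1
  p_1/q_1 = 45/1
  p_2/q_2 = 764/17
  p_3/q_3 = 809/18
  p_4/q_4 = 71956/1601
  p_5/q_5 = 72765/1619
q_4 = 1601 ≤ 1618 < 1619 = q_5, so the answer is 71956/1601.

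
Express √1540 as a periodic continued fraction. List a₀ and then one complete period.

[39; 4, 8, 2, 8, 4, 78]

a₀ = ⌊√1540⌋ = 39.
With m₀=0, d₀=1 and mₖ₊₁ = dₖaₖ − mₖ, dₖ₊₁ = (n − mₖ₊₁²)/dₖ, aₖ₊₁ = ⌊(a₀+mₖ₊₁)/dₖ₊₁⌋:
  k=1: m=39, d=19, a=4
  k=2: m=37, d=9, a=8
  k=3: m=35, d=35, a=2
  k=4: m=35, d=9, a=8
  k=5: m=37, d=19, a=4
  k=6: m=39, d=1, a=78
d=1 and a=2a₀=78 at k=6, so the next step gives (m, d) = (39, 19) again — its k=1 value — and the period has length 6.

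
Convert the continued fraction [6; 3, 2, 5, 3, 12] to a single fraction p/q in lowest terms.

9371/1490

Fold from the inside: start with 12/1.
  3 + 1/12 = 37/12
  5 + 12/37 = 197/37
  2 + 37/197 = 431/197
  3 + 197/431 = 1490/431
  6 + 431/1490 = 9371/1490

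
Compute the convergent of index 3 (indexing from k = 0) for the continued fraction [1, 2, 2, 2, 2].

Using pₖ = aₖpₖ₋₁ + pₖ₋₂, qₖ = aₖqₖ₋₁ + qₖ₋₂ (with p₋₁=1, p₋₂=0, q₋₁=0, q₋₂=1):
  k=0: a=1, p=1, q=1
  k=1: a=2, p=3, q=2
  k=2: a=2, p=7, q=5
  k=3: a=2, p=17, q=12

17/12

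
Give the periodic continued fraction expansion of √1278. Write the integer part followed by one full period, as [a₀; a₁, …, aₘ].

a₀ = ⌊√1278⌋ = 35.
With m₀=0, d₀=1 and mₖ₊₁ = dₖaₖ − mₖ, dₖ₊₁ = (n − mₖ₊₁²)/dₖ, aₖ₊₁ = ⌊(a₀+mₖ₊₁)/dₖ₊₁⌋:
  k=1: m=35, d=53, a=1
  k=2: m=18, d=18, a=2
  k=3: m=18, d=53, a=1
  k=4: m=35, d=1, a=70
d=1 and a=2a₀=70 at k=4, so the next step gives (m, d) = (35, 53) again — its k=1 value — and the period has length 4.

[35; 1, 2, 1, 70]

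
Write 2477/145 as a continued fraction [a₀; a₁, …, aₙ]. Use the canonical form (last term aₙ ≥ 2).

2477 = 17×145 + 12
145 = 12×12 + 1
12 = 12×1 + 0  (stop)
So 2477/145 = [17; 12, 12].

[17; 12, 12]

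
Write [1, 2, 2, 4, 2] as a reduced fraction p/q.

69/49

Fold from the inside: start with 2/1.
  4 + 1/2 = 9/2
  2 + 2/9 = 20/9
  2 + 9/20 = 49/20
  1 + 20/49 = 69/49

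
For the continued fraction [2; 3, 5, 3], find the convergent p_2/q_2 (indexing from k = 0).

Using pₖ = aₖpₖ₋₁ + pₖ₋₂, qₖ = aₖqₖ₋₁ + qₖ₋₂ (with p₋₁=1, p₋₂=0, q₋₁=0, q₋₂=1):
  k=0: a=2, p=2, q=1
  k=1: a=3, p=7, q=3
  k=2: a=5, p=37, q=16

37/16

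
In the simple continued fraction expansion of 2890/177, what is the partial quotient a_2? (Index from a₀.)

19

2890 = 16·177 + 58   →  a_0 = 16
177 = 3·58 + 3   →  a_1 = 3
58 = 19·3 + 1   →  a_2 = 19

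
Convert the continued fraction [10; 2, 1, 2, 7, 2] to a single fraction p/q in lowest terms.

Using pₖ = aₖpₖ₋₁ + pₖ₋₂ and qₖ = aₖqₖ₋₁ + qₖ₋₂:
  k=0: a=10, p=10, q=1
  k=1: a=2, p=21, q=2
  k=2: a=1, p=31, q=3
  k=3: a=2, p=83, q=8
  k=4: a=7, p=612, q=59
  k=5: a=2, p=1307, q=126

1307/126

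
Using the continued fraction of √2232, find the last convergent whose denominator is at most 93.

√2232 = [47; 4, 10, 4, 94, …] (period length 4).
Convergents:
  p_0/q_0 = 47/1
  p_1/q_1 = 189/4
  p_2/q_2 = 1937/41
  p_3/q_3 = 7937/168
q_2 = 41 ≤ 93 < 168 = q_3, so the answer is 1937/41.

1937/41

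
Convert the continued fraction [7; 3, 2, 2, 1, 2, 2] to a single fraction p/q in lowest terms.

Fold from the inside: start with 2/1.
  2 + 1/2 = 5/2
  1 + 2/5 = 7/5
  2 + 5/7 = 19/7
  2 + 7/19 = 45/19
  3 + 19/45 = 154/45
  7 + 45/154 = 1123/154

1123/154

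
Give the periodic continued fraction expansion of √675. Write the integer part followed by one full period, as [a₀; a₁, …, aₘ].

a₀ = ⌊√675⌋ = 25.

[25; 1, 50]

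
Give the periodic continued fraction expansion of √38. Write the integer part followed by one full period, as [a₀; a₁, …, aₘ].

a₀ = ⌊√38⌋ = 6.
With m₀=0, d₀=1 and mₖ₊₁ = dₖaₖ − mₖ, dₖ₊₁ = (n − mₖ₊₁²)/dₖ, aₖ₊₁ = ⌊(a₀+mₖ₊₁)/dₖ₊₁⌋:
  k=1: m=6, d=2, a=6
  k=2: m=6, d=1, a=12
d=1 and a=2a₀=12 at k=2, so the next step gives (m, d) = (6, 2) again — its k=1 value — and the period has length 2.

[6; 6, 12]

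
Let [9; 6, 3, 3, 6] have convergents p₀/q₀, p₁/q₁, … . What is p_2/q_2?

174/19

Using pₖ = aₖpₖ₋₁ + pₖ₋₂, qₖ = aₖqₖ₋₁ + qₖ₋₂ (with p₋₁=1, p₋₂=0, q₋₁=0, q₋₂=1):
  k=0: a=9, p=9, q=1
  k=1: a=6, p=55, q=6
  k=2: a=3, p=174, q=19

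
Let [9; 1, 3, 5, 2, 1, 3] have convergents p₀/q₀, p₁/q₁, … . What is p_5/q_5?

654/67

Using pₖ = aₖpₖ₋₁ + pₖ₋₂, qₖ = aₖqₖ₋₁ + qₖ₋₂ (with p₋₁=1, p₋₂=0, q₋₁=0, q₋₂=1):
  k=0: a=9, p=9, q=1
  k=1: a=1, p=10, q=1
  k=2: a=3, p=39, q=4
  k=3: a=5, p=205, q=21
  k=4: a=2, p=449, q=46
  k=5: a=1, p=654, q=67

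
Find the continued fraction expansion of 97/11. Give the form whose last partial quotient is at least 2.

[8; 1, 4, 2]

97 = 8·11 + 9
11 = 1·9 + 2
9 = 4·2 + 1
2 = 2·1 + 0  (stop)
So 97/11 = [8; 1, 4, 2].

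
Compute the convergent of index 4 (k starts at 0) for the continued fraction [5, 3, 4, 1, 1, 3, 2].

154/29

Using pₖ = aₖpₖ₋₁ + pₖ₋₂, qₖ = aₖqₖ₋₁ + qₖ₋₂ (with p₋₁=1, p₋₂=0, q₋₁=0, q₋₂=1):
  k=0: a=5, p=5, q=1
  k=1: a=3, p=16, q=3
  k=2: a=4, p=69, q=13
  k=3: a=1, p=85, q=16
  k=4: a=1, p=154, q=29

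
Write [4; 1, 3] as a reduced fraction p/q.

Using pₖ = aₖpₖ₋₁ + pₖ₋₂ and qₖ = aₖqₖ₋₁ + qₖ₋₂:
  k=0: a=4, p=4, q=1
  k=1: a=1, p=5, q=1
  k=2: a=3, p=19, q=4

19/4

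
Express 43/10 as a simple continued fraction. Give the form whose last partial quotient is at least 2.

[4; 3, 3]

43 = 4×10 + 3
10 = 3×3 + 1
3 = 3×1 + 0  (stop)
So 43/10 = [4; 3, 3].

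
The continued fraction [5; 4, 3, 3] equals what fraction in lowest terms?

225/43

Using pₖ = aₖpₖ₋₁ + pₖ₋₂ and qₖ = aₖqₖ₋₁ + qₖ₋₂:
  k=0: a=5, p=5, q=1
  k=1: a=4, p=21, q=4
  k=2: a=3, p=68, q=13
  k=3: a=3, p=225, q=43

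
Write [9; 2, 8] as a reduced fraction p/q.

Using pₖ = aₖpₖ₋₁ + pₖ₋₂ and qₖ = aₖqₖ₋₁ + qₖ₋₂:
  k=0: a=9, p=9, q=1
  k=1: a=2, p=19, q=2
  k=2: a=8, p=161, q=17

161/17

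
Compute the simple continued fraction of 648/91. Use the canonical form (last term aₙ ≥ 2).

[7; 8, 3, 1, 2]

648 = 7*91 + 11
91 = 8*11 + 3
11 = 3*3 + 2
3 = 1*2 + 1
2 = 2*1 + 0  (stop)
So 648/91 = [7; 8, 3, 1, 2].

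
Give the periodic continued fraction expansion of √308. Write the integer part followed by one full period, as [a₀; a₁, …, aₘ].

[17; 1, 1, 4, 1, 1, 34]

a₀ = ⌊√308⌋ = 17.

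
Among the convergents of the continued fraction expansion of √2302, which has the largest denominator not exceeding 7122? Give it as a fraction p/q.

221040/4607

√2302 = [47; 1, 46, 1, 94, …] (period length 4).
Convergents:
  p_0/q_0 = 47/1
  p_1/q_1 = 48/1
  p_2/q_2 = 2255/47
  p_3/q_3 = 2303/48
  p_4/q_4 = 218737/4559
  p_5/q_5 = 221040/4607
  p_6/q_6 = 10386577/216481
q_5 = 4607 ≤ 7122 < 216481 = q_6, so the answer is 221040/4607.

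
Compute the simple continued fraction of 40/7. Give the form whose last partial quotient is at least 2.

[5; 1, 2, 2]

40 = 5·7 + 5
7 = 1·5 + 2
5 = 2·2 + 1
2 = 2·1 + 0  (stop)
So 40/7 = [5; 1, 2, 2].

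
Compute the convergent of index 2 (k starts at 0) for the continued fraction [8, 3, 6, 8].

158/19

Using pₖ = aₖpₖ₋₁ + pₖ₋₂, qₖ = aₖqₖ₋₁ + qₖ₋₂ (with p₋₁=1, p₋₂=0, q₋₁=0, q₋₂=1):
  k=0: a=8, p=8, q=1
  k=1: a=3, p=25, q=3
  k=2: a=6, p=158, q=19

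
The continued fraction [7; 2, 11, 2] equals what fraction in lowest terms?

359/48

Using pₖ = aₖpₖ₋₁ + pₖ₋₂ and qₖ = aₖqₖ₋₁ + qₖ₋₂:
  k=0: a=7, p=7, q=1
  k=1: a=2, p=15, q=2
  k=2: a=11, p=172, q=23
  k=3: a=2, p=359, q=48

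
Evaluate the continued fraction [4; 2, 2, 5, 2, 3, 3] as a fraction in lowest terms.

2957/671

Using pₖ = aₖpₖ₋₁ + pₖ₋₂ and qₖ = aₖqₖ₋₁ + qₖ₋₂:
  k=0: a=4, p=4, q=1
  k=1: a=2, p=9, q=2
  k=2: a=2, p=22, q=5
  k=3: a=5, p=119, q=27
  k=4: a=2, p=260, q=59
  k=5: a=3, p=899, q=204
  k=6: a=3, p=2957, q=671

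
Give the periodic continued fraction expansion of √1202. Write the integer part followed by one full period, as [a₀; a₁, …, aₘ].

[34; 1, 2, 34, 2, 1, 68]

a₀ = ⌊√1202⌋ = 34.
With m₀=0, d₀=1 and mₖ₊₁ = dₖaₖ − mₖ, dₖ₊₁ = (n − mₖ₊₁²)/dₖ, aₖ₊₁ = ⌊(a₀+mₖ₊₁)/dₖ₊₁⌋:
  k=1: m=34, d=46, a=1
  k=2: m=12, d=23, a=2
  k=3: m=34, d=2, a=34
  k=4: m=34, d=23, a=2
  k=5: m=12, d=46, a=1
  k=6: m=34, d=1, a=68
d=1 and a=2a₀=68 at k=6, so the next step gives (m, d) = (34, 46) again — its k=1 value — and the period has length 6.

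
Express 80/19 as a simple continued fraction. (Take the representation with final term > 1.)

80 = 4*19 + 4
19 = 4*4 + 3
4 = 1*3 + 1
3 = 3*1 + 0  (stop)
So 80/19 = [4; 4, 1, 3].

[4; 4, 1, 3]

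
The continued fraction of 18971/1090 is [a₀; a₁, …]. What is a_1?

18971 = 17·1090 + 441   →  a_0 = 17
1090 = 2·441 + 208   →  a_1 = 2

2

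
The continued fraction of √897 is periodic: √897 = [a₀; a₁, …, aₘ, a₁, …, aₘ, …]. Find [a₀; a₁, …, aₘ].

a₀ = ⌊√897⌋ = 29.
With m₀=0, d₀=1 and mₖ₊₁ = dₖaₖ − mₖ, dₖ₊₁ = (n − mₖ₊₁²)/dₖ, aₖ₊₁ = ⌊(a₀+mₖ₊₁)/dₖ₊₁⌋:
  k=1: m=29, d=56, a=1
  k=2: m=27, d=3, a=18
  k=3: m=27, d=56, a=1
  k=4: m=29, d=1, a=58
d=1 and a=2a₀=58 at k=4, so the next step gives (m, d) = (29, 56) again — its k=1 value — and the period has length 4.

[29; 1, 18, 1, 58]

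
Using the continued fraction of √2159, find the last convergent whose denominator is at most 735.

28576/615

√2159 = [46; 2, 6, 1, 1, 1, 6, 2, 92, …] (period length 8).
Convergents:
  p_0/q_0 = 46/1
  p_1/q_1 = 93/2
  p_2/q_2 = 604/13
  p_3/q_3 = 697/15
  p_4/q_4 = 1301/28
  p_5/q_5 = 1998/43
  p_6/q_6 = 13289/286
  p_7/q_7 = 28576/615
  p_8/q_8 = 2642281/56866
q_7 = 615 ≤ 735 < 56866 = q_8, so the answer is 28576/615.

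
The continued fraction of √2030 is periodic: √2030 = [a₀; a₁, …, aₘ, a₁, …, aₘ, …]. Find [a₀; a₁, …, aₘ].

a₀ = ⌊√2030⌋ = 45.
With m₀=0, d₀=1 and mₖ₊₁ = dₖaₖ − mₖ, dₖ₊₁ = (n − mₖ₊₁²)/dₖ, aₖ₊₁ = ⌊(a₀+mₖ₊₁)/dₖ₊₁⌋:
  k=1: m=45, d=5, a=18
  k=2: m=45, d=1, a=90
d=1 and a=2a₀=90 at k=2, so the next step gives (m, d) = (45, 5) again — its k=1 value — and the period has length 2.

[45; 18, 90]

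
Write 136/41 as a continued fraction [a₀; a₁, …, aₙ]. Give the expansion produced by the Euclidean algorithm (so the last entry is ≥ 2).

136 = 3*41 + 13
41 = 3*13 + 2
13 = 6*2 + 1
2 = 2*1 + 0  (stop)
So 136/41 = [3; 3, 6, 2].

[3; 3, 6, 2]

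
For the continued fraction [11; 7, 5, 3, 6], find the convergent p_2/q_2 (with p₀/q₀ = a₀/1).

401/36

Using pₖ = aₖpₖ₋₁ + pₖ₋₂, qₖ = aₖqₖ₋₁ + qₖ₋₂ (with p₋₁=1, p₋₂=0, q₋₁=0, q₋₂=1):
  k=0: a=11, p=11, q=1
  k=1: a=7, p=78, q=7
  k=2: a=5, p=401, q=36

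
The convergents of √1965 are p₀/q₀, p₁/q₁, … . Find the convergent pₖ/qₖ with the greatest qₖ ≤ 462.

17687/399

√1965 = [44; 3, 21, 1, 4, 1, 21, 3, 88, …] (period length 8).
Convergents:
  p_0/q_0 = 44/1
  p_1/q_1 = 133/3
  p_2/q_2 = 2837/64
  p_3/q_3 = 2970/67
  p_4/q_4 = 14717/332
  p_5/q_5 = 17687/399
  p_6/q_6 = 386144/8711
q_5 = 399 ≤ 462 < 8711 = q_6, so the answer is 17687/399.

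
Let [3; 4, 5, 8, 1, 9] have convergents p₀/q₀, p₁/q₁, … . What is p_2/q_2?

Using pₖ = aₖpₖ₋₁ + pₖ₋₂, qₖ = aₖqₖ₋₁ + qₖ₋₂ (with p₋₁=1, p₋₂=0, q₋₁=0, q₋₂=1):
  k=0: a=3, p=3, q=1
  k=1: a=4, p=13, q=4
  k=2: a=5, p=68, q=21

68/21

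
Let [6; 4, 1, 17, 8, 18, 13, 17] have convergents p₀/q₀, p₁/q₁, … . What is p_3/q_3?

Using pₖ = aₖpₖ₋₁ + pₖ₋₂, qₖ = aₖqₖ₋₁ + qₖ₋₂ (with p₋₁=1, p₋₂=0, q₋₁=0, q₋₂=1):
  k=0: a=6, p=6, q=1
  k=1: a=4, p=25, q=4
  k=2: a=1, p=31, q=5
  k=3: a=17, p=552, q=89

552/89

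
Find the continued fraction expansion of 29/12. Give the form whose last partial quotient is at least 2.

[2; 2, 2, 2]

29 = 2×12 + 5
12 = 2×5 + 2
5 = 2×2 + 1
2 = 2×1 + 0  (stop)
So 29/12 = [2; 2, 2, 2].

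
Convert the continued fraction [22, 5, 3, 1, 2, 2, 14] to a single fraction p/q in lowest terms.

43847/1976

Using pₖ = aₖpₖ₋₁ + pₖ₋₂ and qₖ = aₖqₖ₋₁ + qₖ₋₂:
  k=0: a=22, p=22, q=1
  k=1: a=5, p=111, q=5
  k=2: a=3, p=355, q=16
  k=3: a=1, p=466, q=21
  k=4: a=2, p=1287, q=58
  k=5: a=2, p=3040, q=137
  k=6: a=14, p=43847, q=1976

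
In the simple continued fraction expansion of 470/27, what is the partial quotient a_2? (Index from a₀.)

470 = 17·27 + 11   →  a_0 = 17
27 = 2·11 + 5   →  a_1 = 2
11 = 2·5 + 1   →  a_2 = 2

2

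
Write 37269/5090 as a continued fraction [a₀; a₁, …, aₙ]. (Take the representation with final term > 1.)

37269 = 7×5090 + 1639
5090 = 3×1639 + 173
1639 = 9×173 + 82
173 = 2×82 + 9
82 = 9×9 + 1
9 = 9×1 + 0  (stop)
So 37269/5090 = [7; 3, 9, 2, 9, 9].

[7; 3, 9, 2, 9, 9]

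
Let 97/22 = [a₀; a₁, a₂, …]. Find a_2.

2

97 = 4·22 + 9   →  a_0 = 4
22 = 2·9 + 4   →  a_1 = 2
9 = 2·4 + 1   →  a_2 = 2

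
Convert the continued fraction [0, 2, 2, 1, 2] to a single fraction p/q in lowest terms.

8/19

Fold from the inside: start with 2/1.
  1 + 1/2 = 3/2
  2 + 2/3 = 8/3
  2 + 3/8 = 19/8
  0 + 8/19 = 8/19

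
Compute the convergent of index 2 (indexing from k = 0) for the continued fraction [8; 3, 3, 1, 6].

83/10

Using pₖ = aₖpₖ₋₁ + pₖ₋₂, qₖ = aₖqₖ₋₁ + qₖ₋₂ (with p₋₁=1, p₋₂=0, q₋₁=0, q₋₂=1):
  k=0: a=8, p=8, q=1
  k=1: a=3, p=25, q=3
  k=2: a=3, p=83, q=10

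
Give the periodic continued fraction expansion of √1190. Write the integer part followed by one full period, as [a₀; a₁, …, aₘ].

[34; 2, 68]

a₀ = ⌊√1190⌋ = 34.
With m₀=0, d₀=1 and mₖ₊₁ = dₖaₖ − mₖ, dₖ₊₁ = (n − mₖ₊₁²)/dₖ, aₖ₊₁ = ⌊(a₀+mₖ₊₁)/dₖ₊₁⌋:
  k=1: m=34, d=34, a=2
  k=2: m=34, d=1, a=68
d=1 and a=2a₀=68 at k=2, so the next step gives (m, d) = (34, 34) again — its k=1 value — and the period has length 2.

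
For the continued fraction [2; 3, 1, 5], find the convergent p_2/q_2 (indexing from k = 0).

9/4

Using pₖ = aₖpₖ₋₁ + pₖ₋₂, qₖ = aₖqₖ₋₁ + qₖ₋₂ (with p₋₁=1, p₋₂=0, q₋₁=0, q₋₂=1):
  k=0: a=2, p=2, q=1
  k=1: a=3, p=7, q=3
  k=2: a=1, p=9, q=4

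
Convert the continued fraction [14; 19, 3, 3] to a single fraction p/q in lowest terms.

Fold from the inside: start with 3/1.
  3 + 1/3 = 10/3
  19 + 3/10 = 193/10
  14 + 10/193 = 2712/193

2712/193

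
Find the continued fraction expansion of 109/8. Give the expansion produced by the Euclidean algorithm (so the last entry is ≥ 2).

109 = 13·8 + 5
8 = 1·5 + 3
5 = 1·3 + 2
3 = 1·2 + 1
2 = 2·1 + 0  (stop)
So 109/8 = [13; 1, 1, 1, 2].

[13; 1, 1, 1, 2]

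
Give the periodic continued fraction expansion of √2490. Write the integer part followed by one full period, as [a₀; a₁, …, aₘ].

a₀ = ⌊√2490⌋ = 49.
With m₀=0, d₀=1 and mₖ₊₁ = dₖaₖ − mₖ, dₖ₊₁ = (n − mₖ₊₁²)/dₖ, aₖ₊₁ = ⌊(a₀+mₖ₊₁)/dₖ₊₁⌋:
  k=1: m=49, d=89, a=1
  k=2: m=40, d=10, a=8
  k=3: m=40, d=89, a=1
  k=4: m=49, d=1, a=98
d=1 and a=2a₀=98 at k=4, so the next step gives (m, d) = (49, 89) again — its k=1 value — and the period has length 4.

[49; 1, 8, 1, 98]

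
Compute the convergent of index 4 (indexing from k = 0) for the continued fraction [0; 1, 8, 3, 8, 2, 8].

Using pₖ = aₖpₖ₋₁ + pₖ₋₂, qₖ = aₖqₖ₋₁ + qₖ₋₂ (with p₋₁=1, p₋₂=0, q₋₁=0, q₋₂=1):
  k=0: a=0, p=0, q=1
  k=1: a=1, p=1, q=1
  k=2: a=8, p=8, q=9
  k=3: a=3, p=25, q=28
  k=4: a=8, p=208, q=233

208/233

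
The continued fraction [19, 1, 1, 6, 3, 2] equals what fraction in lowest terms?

Fold from the inside: start with 2/1.
  3 + 1/2 = 7/2
  6 + 2/7 = 44/7
  1 + 7/44 = 51/44
  1 + 44/51 = 95/51
  19 + 51/95 = 1856/95

1856/95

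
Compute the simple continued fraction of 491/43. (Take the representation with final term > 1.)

491 = 11×43 + 18
43 = 2×18 + 7
18 = 2×7 + 4
7 = 1×4 + 3
4 = 1×3 + 1
3 = 3×1 + 0  (stop)
So 491/43 = [11; 2, 2, 1, 1, 3].

[11; 2, 2, 1, 1, 3]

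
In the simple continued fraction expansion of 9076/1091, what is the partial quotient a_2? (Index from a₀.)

9076 = 8·1091 + 348   →  a_0 = 8
1091 = 3·348 + 47   →  a_1 = 3
348 = 7·47 + 19   →  a_2 = 7

7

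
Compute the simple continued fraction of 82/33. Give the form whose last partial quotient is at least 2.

[2; 2, 16]

82 = 2·33 + 16
33 = 2·16 + 1
16 = 16·1 + 0  (stop)
So 82/33 = [2; 2, 16].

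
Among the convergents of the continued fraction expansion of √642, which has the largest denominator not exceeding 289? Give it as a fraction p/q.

5777/228

√642 = [25; 2, 1, 24, 1, 2, 50, …] (period length 6).
Convergents:
  p_0/q_0 = 25/1
  p_1/q_1 = 51/2
  p_2/q_2 = 76/3
  p_3/q_3 = 1875/74
  p_4/q_4 = 1951/77
  p_5/q_5 = 5777/228
  p_6/q_6 = 290801/11477
q_5 = 228 ≤ 289 < 11477 = q_6, so the answer is 5777/228.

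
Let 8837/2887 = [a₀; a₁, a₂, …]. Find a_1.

8837 = 3·2887 + 176   →  a_0 = 3
2887 = 16·176 + 71   →  a_1 = 16

16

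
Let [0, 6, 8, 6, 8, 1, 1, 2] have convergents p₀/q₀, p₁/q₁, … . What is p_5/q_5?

Using pₖ = aₖpₖ₋₁ + pₖ₋₂, qₖ = aₖqₖ₋₁ + qₖ₋₂ (with p₋₁=1, p₋₂=0, q₋₁=0, q₋₂=1):
  k=0: a=0, p=0, q=1
  k=1: a=6, p=1, q=6
  k=2: a=8, p=8, q=49
  k=3: a=6, p=49, q=300
  k=4: a=8, p=400, q=2449
  k=5: a=1, p=449, q=2749

449/2749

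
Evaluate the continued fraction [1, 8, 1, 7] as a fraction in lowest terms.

Using pₖ = aₖpₖ₋₁ + pₖ₋₂ and qₖ = aₖqₖ₋₁ + qₖ₋₂:
  k=0: a=1, p=1, q=1
  k=1: a=8, p=9, q=8
  k=2: a=1, p=10, q=9
  k=3: a=7, p=79, q=71

79/71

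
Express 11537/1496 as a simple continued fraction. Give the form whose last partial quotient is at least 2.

[7; 1, 2, 2, 8, 8, 3]

11537 = 7·1496 + 1065
1496 = 1·1065 + 431
1065 = 2·431 + 203
431 = 2·203 + 25
203 = 8·25 + 3
25 = 8·3 + 1
3 = 3·1 + 0  (stop)
So 11537/1496 = [7; 1, 2, 2, 8, 8, 3].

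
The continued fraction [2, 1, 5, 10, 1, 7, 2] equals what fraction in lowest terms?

Using pₖ = aₖpₖ₋₁ + pₖ₋₂ and qₖ = aₖqₖ₋₁ + qₖ₋₂:
  k=0: a=2, p=2, q=1
  k=1: a=1, p=3, q=1
  k=2: a=5, p=17, q=6
  k=3: a=10, p=173, q=61
  k=4: a=1, p=190, q=67
  k=5: a=7, p=1503, q=530
  k=6: a=2, p=3196, q=1127

3196/1127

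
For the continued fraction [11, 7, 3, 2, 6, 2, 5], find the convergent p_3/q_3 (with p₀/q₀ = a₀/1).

Using pₖ = aₖpₖ₋₁ + pₖ₋₂, qₖ = aₖqₖ₋₁ + qₖ₋₂ (with p₋₁=1, p₋₂=0, q₋₁=0, q₋₂=1):
  k=0: a=11, p=11, q=1
  k=1: a=7, p=78, q=7
  k=2: a=3, p=245, q=22
  k=3: a=2, p=568, q=51

568/51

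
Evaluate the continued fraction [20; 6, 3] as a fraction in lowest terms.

Fold from the inside: start with 3/1.
  6 + 1/3 = 19/3
  20 + 3/19 = 383/19

383/19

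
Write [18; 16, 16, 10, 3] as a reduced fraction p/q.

Using pₖ = aₖpₖ₋₁ + pₖ₋₂ and qₖ = aₖqₖ₋₁ + qₖ₋₂:
  k=0: a=18, p=18, q=1
  k=1: a=16, p=289, q=16
  k=2: a=16, p=4642, q=257
  k=3: a=10, p=46709, q=2586
  k=4: a=3, p=144769, q=8015

144769/8015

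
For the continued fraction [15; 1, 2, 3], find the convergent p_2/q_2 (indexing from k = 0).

Using pₖ = aₖpₖ₋₁ + pₖ₋₂, qₖ = aₖqₖ₋₁ + qₖ₋₂ (with p₋₁=1, p₋₂=0, q₋₁=0, q₋₂=1):
  k=0: a=15, p=15, q=1
  k=1: a=1, p=16, q=1
  k=2: a=2, p=47, q=3

47/3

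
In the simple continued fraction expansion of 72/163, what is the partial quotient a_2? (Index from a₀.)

72 = 0·163 + 72   →  a_0 = 0
163 = 2·72 + 19   →  a_1 = 2
72 = 3·19 + 15   →  a_2 = 3

3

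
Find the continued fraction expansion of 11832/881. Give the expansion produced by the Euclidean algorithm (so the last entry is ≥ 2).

11832 = 13·881 + 379
881 = 2·379 + 123
379 = 3·123 + 10
123 = 12·10 + 3
10 = 3·3 + 1
3 = 3·1 + 0  (stop)
So 11832/881 = [13; 2, 3, 12, 3, 3].

[13; 2, 3, 12, 3, 3]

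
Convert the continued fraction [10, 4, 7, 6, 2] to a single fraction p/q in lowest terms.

Fold from the inside: start with 2/1.
  6 + 1/2 = 13/2
  7 + 2/13 = 93/13
  4 + 13/93 = 385/93
  10 + 93/385 = 3943/385

3943/385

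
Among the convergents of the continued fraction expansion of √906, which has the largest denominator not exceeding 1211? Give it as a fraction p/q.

√906 = [30; 10, 60, …] (period length 2).
Convergents:
  p_0/q_0 = 30/1
  p_1/q_1 = 301/10
  p_2/q_2 = 18090/601
  p_3/q_3 = 181201/6020
q_2 = 601 ≤ 1211 < 6020 = q_3, so the answer is 18090/601.

18090/601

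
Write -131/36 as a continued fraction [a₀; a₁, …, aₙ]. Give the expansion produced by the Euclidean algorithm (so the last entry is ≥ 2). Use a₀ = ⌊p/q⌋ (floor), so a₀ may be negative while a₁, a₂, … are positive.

[-4; 2, 1, 3, 3]

-131 = -4×36 + 13
36 = 2×13 + 10
13 = 1×10 + 3
10 = 3×3 + 1
3 = 3×1 + 0  (stop)
So -131/36 = [-4; 2, 1, 3, 3].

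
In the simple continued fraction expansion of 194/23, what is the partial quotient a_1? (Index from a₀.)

2

194 = 8·23 + 10   →  a_0 = 8
23 = 2·10 + 3   →  a_1 = 2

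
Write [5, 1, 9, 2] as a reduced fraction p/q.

124/21

Using pₖ = aₖpₖ₋₁ + pₖ₋₂ and qₖ = aₖqₖ₋₁ + qₖ₋₂:
  k=0: a=5, p=5, q=1
  k=1: a=1, p=6, q=1
  k=2: a=9, p=59, q=10
  k=3: a=2, p=124, q=21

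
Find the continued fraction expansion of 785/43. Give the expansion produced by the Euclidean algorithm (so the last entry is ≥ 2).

[18; 3, 1, 10]

785 = 18·43 + 11
43 = 3·11 + 10
11 = 1·10 + 1
10 = 10·1 + 0  (stop)
So 785/43 = [18; 3, 1, 10].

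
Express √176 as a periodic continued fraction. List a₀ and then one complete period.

[13; 3, 1, 3, 26]

a₀ = ⌊√176⌋ = 13.
With m₀=0, d₀=1 and mₖ₊₁ = dₖaₖ − mₖ, dₖ₊₁ = (n − mₖ₊₁²)/dₖ, aₖ₊₁ = ⌊(a₀+mₖ₊₁)/dₖ₊₁⌋:
  k=1: m=13, d=7, a=3
  k=2: m=8, d=16, a=1
  k=3: m=8, d=7, a=3
  k=4: m=13, d=1, a=26
d=1 and a=2a₀=26 at k=4, so the next step gives (m, d) = (13, 7) again — its k=1 value — and the period has length 4.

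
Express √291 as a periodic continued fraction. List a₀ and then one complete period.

[17; 17, 34]

a₀ = ⌊√291⌋ = 17.
With m₀=0, d₀=1 and mₖ₊₁ = dₖaₖ − mₖ, dₖ₊₁ = (n − mₖ₊₁²)/dₖ, aₖ₊₁ = ⌊(a₀+mₖ₊₁)/dₖ₊₁⌋:
  k=1: m=17, d=2, a=17
  k=2: m=17, d=1, a=34
d=1 and a=2a₀=34 at k=2, so the next step gives (m, d) = (17, 2) again — its k=1 value — and the period has length 2.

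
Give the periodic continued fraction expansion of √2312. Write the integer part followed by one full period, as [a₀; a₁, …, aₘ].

[48; 12, 96]

a₀ = ⌊√2312⌋ = 48.
With m₀=0, d₀=1 and mₖ₊₁ = dₖaₖ − mₖ, dₖ₊₁ = (n − mₖ₊₁²)/dₖ, aₖ₊₁ = ⌊(a₀+mₖ₊₁)/dₖ₊₁⌋:
  k=1: m=48, d=8, a=12
  k=2: m=48, d=1, a=96
d=1 and a=2a₀=96 at k=2, so the next step gives (m, d) = (48, 8) again — its k=1 value — and the period has length 2.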